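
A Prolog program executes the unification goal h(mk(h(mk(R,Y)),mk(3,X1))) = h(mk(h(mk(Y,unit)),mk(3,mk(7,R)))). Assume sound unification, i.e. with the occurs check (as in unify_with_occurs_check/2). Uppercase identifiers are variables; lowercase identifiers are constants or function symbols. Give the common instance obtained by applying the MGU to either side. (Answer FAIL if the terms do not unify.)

Decompose h/1: mk(h(mk(R,Y)),mk(3,X1)) = mk(h(mk(Y,unit)),mk(3,mk(7,R))).
Decompose mk/2: h(mk(R,Y)) = h(mk(Y,unit)),  mk(3,X1) = mk(3,mk(7,R)).
Decompose h/1: mk(R,Y) = mk(Y,unit).
Decompose mk/2: R = Y,  Y = unit.
Bind R := Y; substituting into the one remaining equation that mentions R gives: mk(3,X1) = mk(3,mk(7,Y)).
Bind Y := unit; substituting into the remaining equation gives: mk(3,X1) = mk(3,mk(7,unit)). Substituting into the earlier binding gives R := unit.
Decompose mk/2: 3 = 3,  X1 = mk(7,unit).
Delete trivial equation 3 = 3.
Bind X1 := mk(7,unit).
Applying the MGU to either side gives h(mk(h(mk(unit,unit)),mk(3,mk(7,unit)))).

h(mk(h(mk(unit,unit)),mk(3,mk(7,unit))))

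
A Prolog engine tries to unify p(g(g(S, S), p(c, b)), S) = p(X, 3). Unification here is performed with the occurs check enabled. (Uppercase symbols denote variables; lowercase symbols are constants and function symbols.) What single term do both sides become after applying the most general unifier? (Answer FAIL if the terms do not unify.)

p(g(g(3, 3), p(c, b)), 3)

Decompose p/2: g(g(S, S), p(c, b)) = X,  S = 3.
Bind X := g(g(S, S), p(c, b)); no other remaining equation mentions X.
Bind S := 3. Substituting into the earlier binding gives X := g(g(3, 3), p(c, b)).
Applying the MGU to either side gives p(g(g(3, 3), p(c, b)), 3).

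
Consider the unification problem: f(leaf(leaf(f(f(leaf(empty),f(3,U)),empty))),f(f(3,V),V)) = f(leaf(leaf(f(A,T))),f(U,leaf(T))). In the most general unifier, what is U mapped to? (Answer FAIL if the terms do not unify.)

f(3,leaf(empty))

Decompose f/2: leaf(leaf(f(f(leaf(empty),f(3,U)),empty))) = leaf(leaf(f(A,T))),  f(f(3,V),V) = f(U,leaf(T)).
Decompose leaf/1: leaf(f(f(leaf(empty),f(3,U)),empty)) = leaf(f(A,T)).
Decompose leaf/1: f(f(leaf(empty),f(3,U)),empty) = f(A,T).
Decompose f/2: f(leaf(empty),f(3,U)) = A,  empty = T.
Bind A := f(leaf(empty),f(3,U)); no other remaining equation mentions A.
Bind T := empty; substituting into the remaining equation gives: f(f(3,V),V) = f(U,leaf(empty)).
Decompose f/2: f(3,V) = U,  V = leaf(empty).
Bind U := f(3,V); no other remaining equation mentions U. Substituting into the earlier binding gives A := f(leaf(empty),f(3,f(3,V))).
Bind V := leaf(empty). Substituting into the earlier bindings gives A := f(leaf(empty),f(3,f(3,leaf(empty)))), U := f(3,leaf(empty)).
MGU = { A := f(leaf(empty),f(3,f(3,leaf(empty)))), T := empty, U := f(3,leaf(empty)), V := leaf(empty) }, so U := f(3,leaf(empty)).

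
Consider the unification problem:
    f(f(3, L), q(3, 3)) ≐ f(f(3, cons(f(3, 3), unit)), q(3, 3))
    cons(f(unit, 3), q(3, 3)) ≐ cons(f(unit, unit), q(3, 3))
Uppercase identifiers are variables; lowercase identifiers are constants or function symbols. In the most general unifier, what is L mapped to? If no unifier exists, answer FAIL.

FAIL

Decompose f/2: f(3, L) ≐ f(3, cons(f(3, 3), unit)),  q(3, 3) ≐ q(3, 3).
Decompose f/2: 3 ≐ 3,  L ≐ cons(f(3, 3), unit).
Delete trivial equation 3 ≐ 3.
Bind L := cons(f(3, 3), unit); no other remaining equation mentions L.
Delete trivial equation q(3, 3) ≐ q(3, 3).
Decompose cons/2: f(unit, 3) ≐ f(unit, unit),  q(3, 3) ≐ q(3, 3).
Decompose f/2: unit ≐ unit,  3 ≐ unit.
Delete trivial equation unit ≐ unit.
Clash: constants 3 and unit differ; no unifier exists.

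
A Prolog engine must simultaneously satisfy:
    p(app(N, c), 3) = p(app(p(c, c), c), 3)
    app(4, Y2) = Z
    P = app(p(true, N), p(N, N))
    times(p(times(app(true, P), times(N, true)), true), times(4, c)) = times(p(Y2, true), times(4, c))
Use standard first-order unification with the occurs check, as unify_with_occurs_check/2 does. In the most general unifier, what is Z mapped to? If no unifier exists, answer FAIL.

app(4, times(app(true, app(p(true, p(c, c)), p(p(c, c), p(c, c)))), times(p(c, c), true)))

Decompose p/2: app(N, c) = app(p(c, c), c),  3 = 3.
Decompose app/2: N = p(c, c),  c = c.
Bind N := p(c, c); substituting into the 2 remaining equations that mention N gives: P = app(p(true, p(c, c)), p(p(c, c), p(c, c))),  times(p(times(app(true, P), times(p(c, c), true)), true), times(4, c)) = times(p(Y2, true), times(4, c)).
Delete trivial equation c = c.
Delete trivial equation 3 = 3.
Bind Z := app(4, Y2); no other remaining equation mentions Z.
Bind P := app(p(true, p(c, c)), p(p(c, c), p(c, c))); substituting into the remaining equation gives: times(p(times(app(true, app(p(true, p(c, c)), p(p(c, c), p(c, c)))), times(p(c, c), true)), true), times(4, c)) = times(p(Y2, true), times(4, c)).
Decompose times/2: p(times(app(true, app(p(true, p(c, c)), p(p(c, c), p(c, c)))), times(p(c, c), true)), true) = p(Y2, true),  times(4, c) = times(4, c).
Decompose p/2: times(app(true, app(p(true, p(c, c)), p(p(c, c), p(c, c)))), times(p(c, c), true)) = Y2,  true = true.
Bind Y2 := times(app(true, app(p(true, p(c, c)), p(p(c, c), p(c, c)))), times(p(c, c), true)); no other remaining equation mentions Y2. Substituting into the earlier binding gives Z := app(4, times(app(true, app(p(true, p(c, c)), p(p(c, c), p(c, c)))), times(p(c, c), true))).
Delete trivial equation true = true.
Delete trivial equation times(4, c) = times(4, c).
MGU = { N -> p(c, c), Z -> app(4, times(app(true, app(p(true, p(c, c)), p(p(c, c), p(c, c)))), times(p(c, c), true))), P -> app(p(true, p(c, c)), p(p(c, c), p(c, c))), Y2 -> times(app(true, app(p(true, p(c, c)), p(p(c, c), p(c, c)))), times(p(c, c), true)) }, so Z -> app(4, times(app(true, app(p(true, p(c, c)), p(p(c, c), p(c, c)))), times(p(c, c), true))).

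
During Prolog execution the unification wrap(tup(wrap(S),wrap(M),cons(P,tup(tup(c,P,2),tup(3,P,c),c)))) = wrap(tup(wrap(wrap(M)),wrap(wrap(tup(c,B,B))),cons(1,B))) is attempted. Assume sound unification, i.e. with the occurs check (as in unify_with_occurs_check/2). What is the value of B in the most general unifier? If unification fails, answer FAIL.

tup(tup(c,1,2),tup(3,1,c),c)

Decompose wrap/1: tup(wrap(S),wrap(M),cons(P,tup(tup(c,P,2),tup(3,P,c),c))) = tup(wrap(wrap(M)),wrap(wrap(tup(c,B,B))),cons(1,B)).
Decompose tup/3: wrap(S) = wrap(wrap(M)),  wrap(M) = wrap(wrap(tup(c,B,B))),  cons(P,tup(tup(c,P,2),tup(3,P,c),c)) = cons(1,B).
Decompose wrap/1: S = wrap(M).
Bind S := wrap(M); no other remaining equation mentions S.
Decompose wrap/1: M = wrap(tup(c,B,B)).
Bind M := wrap(tup(c,B,B)); no other remaining equation mentions M. Substituting into the earlier binding gives S := wrap(wrap(tup(c,B,B))).
Decompose cons/2: P = 1,  tup(tup(c,P,2),tup(3,P,c),c) = B.
Bind P := 1; substituting into the remaining equation gives: tup(tup(c,1,2),tup(3,1,c),c) = B.
Bind B := tup(tup(c,1,2),tup(3,1,c),c). Substituting into the earlier bindings gives S := wrap(wrap(tup(c,tup(tup(c,1,2),tup(3,1,c),c),tup(tup(c,1,2),tup(3,1,c),c)))), M := wrap(tup(c,tup(tup(c,1,2),tup(3,1,c),c),tup(tup(c,1,2),tup(3,1,c),c))).
MGU = { S = wrap(wrap(tup(c,tup(tup(c,1,2),tup(3,1,c),c),tup(tup(c,1,2),tup(3,1,c),c)))), M = wrap(tup(c,tup(tup(c,1,2),tup(3,1,c),c),tup(tup(c,1,2),tup(3,1,c),c))), P = 1, B = tup(tup(c,1,2),tup(3,1,c),c) }, so B = tup(tup(c,1,2),tup(3,1,c),c).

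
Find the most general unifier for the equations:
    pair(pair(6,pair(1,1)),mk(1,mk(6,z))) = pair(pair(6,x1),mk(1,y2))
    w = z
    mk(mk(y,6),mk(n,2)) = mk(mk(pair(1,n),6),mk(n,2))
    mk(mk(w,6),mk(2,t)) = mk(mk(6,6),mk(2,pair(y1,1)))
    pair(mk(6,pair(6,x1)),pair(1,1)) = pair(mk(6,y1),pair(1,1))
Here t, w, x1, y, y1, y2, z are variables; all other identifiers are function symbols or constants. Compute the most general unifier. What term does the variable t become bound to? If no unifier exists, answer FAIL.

Decompose pair/2: pair(6,pair(1,1)) = pair(6,x1),  mk(1,mk(6,z)) = mk(1,y2).
Decompose pair/2: 6 = 6,  pair(1,1) = x1.
Delete trivial equation 6 = 6.
Bind x1 := pair(1,1); substituting into the one remaining equation that mentions x1 gives: pair(mk(6,pair(6,pair(1,1))),pair(1,1)) = pair(mk(6,y1),pair(1,1)).
Decompose mk/2: 1 = 1,  mk(6,z) = y2.
Delete trivial equation 1 = 1.
Bind y2 := mk(6,z); no other remaining equation mentions y2.
Bind w := z; substituting into the one remaining equation that mentions w gives: mk(mk(z,6),mk(2,t)) = mk(mk(6,6),mk(2,pair(y1,1))).
Decompose mk/2: mk(y,6) = mk(pair(1,n),6),  mk(n,2) = mk(n,2).
Decompose mk/2: y = pair(1,n),  6 = 6.
Bind y := pair(1,n); no other remaining equation mentions y.
Delete trivial equation 6 = 6.
Delete trivial equation mk(n,2) = mk(n,2).
Decompose mk/2: mk(z,6) = mk(6,6),  mk(2,t) = mk(2,pair(y1,1)).
Decompose mk/2: z = 6,  6 = 6.
Bind z := 6; no other remaining equation mentions z. Substituting into the earlier bindings gives y2 := mk(6,6), w := 6.
Delete trivial equation 6 = 6.
Decompose mk/2: 2 = 2,  t = pair(y1,1).
Delete trivial equation 2 = 2.
Bind t := pair(y1,1); no other remaining equation mentions t.
Decompose pair/2: mk(6,pair(6,pair(1,1))) = mk(6,y1),  pair(1,1) = pair(1,1).
Decompose mk/2: 6 = 6,  pair(6,pair(1,1)) = y1.
Delete trivial equation 6 = 6.
Bind y1 := pair(6,pair(1,1)); no other remaining equation mentions y1. Substituting into the earlier binding gives t := pair(pair(6,pair(1,1)),1).
Delete trivial equation pair(1,1) = pair(1,1).
MGU = { x1 ↦ pair(1,1), y2 ↦ mk(6,6), w ↦ 6, y ↦ pair(1,n), z ↦ 6, t ↦ pair(pair(6,pair(1,1)),1), y1 ↦ pair(6,pair(1,1)) }, so t ↦ pair(pair(6,pair(1,1)),1).

pair(pair(6,pair(1,1)),1)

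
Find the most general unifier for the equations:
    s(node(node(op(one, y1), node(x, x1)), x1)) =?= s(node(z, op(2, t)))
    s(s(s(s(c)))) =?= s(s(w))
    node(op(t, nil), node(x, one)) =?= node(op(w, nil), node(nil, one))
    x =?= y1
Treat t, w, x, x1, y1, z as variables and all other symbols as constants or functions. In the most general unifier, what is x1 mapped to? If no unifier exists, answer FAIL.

Decompose s/1: node(node(op(one, y1), node(x, x1)), x1) =?= node(z, op(2, t)).
Decompose node/2: node(op(one, y1), node(x, x1)) =?= z,  x1 =?= op(2, t).
Bind z := node(op(one, y1), node(x, x1)); no other remaining equation mentions z.
Bind x1 := op(2, t); no other remaining equation mentions x1. Substituting into the earlier binding gives z := node(op(one, y1), node(x, op(2, t))).
Decompose s/1: s(s(s(c))) =?= s(w).
Decompose s/1: s(s(c)) =?= w.
Bind w := s(s(c)); substituting into the one remaining equation that mentions w gives: node(op(t, nil), node(x, one)) =?= node(op(s(s(c)), nil), node(nil, one)).
Decompose node/2: op(t, nil) =?= op(s(s(c)), nil),  node(x, one) =?= node(nil, one).
Decompose op/2: t =?= s(s(c)),  nil =?= nil.
Bind t := s(s(c)); no other remaining equation mentions t. Substituting into the earlier bindings gives z := node(op(one, y1), node(x, op(2, s(s(c))))), x1 := op(2, s(s(c))).
Delete trivial equation nil =?= nil.
Decompose node/2: x =?= nil,  one =?= one.
Bind x := nil; substituting into the one remaining equation that mentions x gives: nil =?= y1. Substituting into the earlier binding gives z := node(op(one, y1), node(nil, op(2, s(s(c))))).
Delete trivial equation one =?= one.
Bind y1 := nil. Substituting into the earlier binding gives z := node(op(one, nil), node(nil, op(2, s(s(c))))).
MGU = { z -> node(op(one, nil), node(nil, op(2, s(s(c))))), x1 -> op(2, s(s(c))), w -> s(s(c)), t -> s(s(c)), x -> nil, y1 -> nil }, so x1 -> op(2, s(s(c))).

op(2, s(s(c)))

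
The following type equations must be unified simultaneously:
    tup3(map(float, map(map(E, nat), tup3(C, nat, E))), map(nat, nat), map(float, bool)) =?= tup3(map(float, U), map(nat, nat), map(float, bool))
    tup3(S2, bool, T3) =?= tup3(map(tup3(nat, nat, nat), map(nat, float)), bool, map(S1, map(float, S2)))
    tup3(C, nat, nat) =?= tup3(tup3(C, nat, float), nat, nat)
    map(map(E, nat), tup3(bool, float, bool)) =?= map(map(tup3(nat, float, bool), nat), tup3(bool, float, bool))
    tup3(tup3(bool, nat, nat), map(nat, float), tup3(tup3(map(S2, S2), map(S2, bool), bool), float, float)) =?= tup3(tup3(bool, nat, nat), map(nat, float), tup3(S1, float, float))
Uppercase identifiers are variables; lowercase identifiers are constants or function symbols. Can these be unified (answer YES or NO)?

Decompose tup3/3: map(float, map(map(E, nat), tup3(C, nat, E))) =?= map(float, U),  map(nat, nat) =?= map(nat, nat),  map(float, bool) =?= map(float, bool).
Decompose map/2: float =?= float,  map(map(E, nat), tup3(C, nat, E)) =?= U.
Delete trivial equation float =?= float.
Bind U := map(map(E, nat), tup3(C, nat, E)); no other remaining equation mentions U.
Delete trivial equation map(nat, nat) =?= map(nat, nat).
Delete trivial equation map(float, bool) =?= map(float, bool).
Decompose tup3/3: S2 =?= map(tup3(nat, nat, nat), map(nat, float)),  bool =?= bool,  T3 =?= map(S1, map(float, S2)).
Bind S2 := map(tup3(nat, nat, nat), map(nat, float)); substituting into the 2 remaining equations that mention S2 gives: T3 =?= map(S1, map(float, map(tup3(nat, nat, nat), map(nat, float)))),  tup3(tup3(bool, nat, nat), map(nat, float), tup3(tup3(map(map(tup3(nat, nat, nat), map(nat, float)), map(tup3(nat, nat, nat), map(nat, float))), map(map(tup3(nat, nat, nat), map(nat, float)), bool), bool), float, float)) =?= tup3(tup3(bool, nat, nat), map(nat, float), tup3(S1, float, float)).
Delete trivial equation bool =?= bool.
Bind T3 := map(S1, map(float, map(tup3(nat, nat, nat), map(nat, float)))); no other remaining equation mentions T3.
Decompose tup3/3: C =?= tup3(C, nat, float),  nat =?= nat,  nat =?= nat.
Occurs check fails: C occurs in tup3(C, nat, float); the equation C =?= tup3(C, nat, float) has no finite solution.

NO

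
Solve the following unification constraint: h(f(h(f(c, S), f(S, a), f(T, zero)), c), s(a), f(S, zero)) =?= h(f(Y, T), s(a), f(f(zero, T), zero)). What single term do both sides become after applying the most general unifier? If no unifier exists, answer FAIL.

h(f(h(f(c, f(zero, c)), f(f(zero, c), a), f(c, zero)), c), s(a), f(f(zero, c), zero))

Decompose h/3: f(h(f(c, S), f(S, a), f(T, zero)), c) =?= f(Y, T),  s(a) =?= s(a),  f(S, zero) =?= f(f(zero, T), zero).
Decompose f/2: h(f(c, S), f(S, a), f(T, zero)) =?= Y,  c =?= T.
Bind Y := h(f(c, S), f(S, a), f(T, zero)); no other remaining equation mentions Y.
Bind T := c; substituting into the one remaining equation that mentions T gives: f(S, zero) =?= f(f(zero, c), zero). Substituting into the earlier binding gives Y := h(f(c, S), f(S, a), f(c, zero)).
Delete trivial equation s(a) =?= s(a).
Decompose f/2: S =?= f(zero, c),  zero =?= zero.
Bind S := f(zero, c); no other remaining equation mentions S. Substituting into the earlier binding gives Y := h(f(c, f(zero, c)), f(f(zero, c), a), f(c, zero)).
Delete trivial equation zero =?= zero.
Applying the MGU to either side gives h(f(h(f(c, f(zero, c)), f(f(zero, c), a), f(c, zero)), c), s(a), f(f(zero, c), zero)).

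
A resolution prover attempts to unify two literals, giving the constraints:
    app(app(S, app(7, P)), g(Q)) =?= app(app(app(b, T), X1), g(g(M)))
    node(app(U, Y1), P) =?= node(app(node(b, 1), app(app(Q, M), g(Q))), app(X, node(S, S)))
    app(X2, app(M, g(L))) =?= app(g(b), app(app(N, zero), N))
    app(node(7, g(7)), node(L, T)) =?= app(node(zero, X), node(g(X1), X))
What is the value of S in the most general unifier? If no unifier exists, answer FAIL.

Decompose app/2: app(S, app(7, P)) =?= app(app(b, T), X1),  g(Q) =?= g(g(M)).
Decompose app/2: S =?= app(b, T),  app(7, P) =?= X1.
Bind S := app(b, T); substituting into the one remaining equation that mentions S gives: node(app(U, Y1), P) =?= node(app(node(b, 1), app(app(Q, M), g(Q))), app(X, node(app(b, T), app(b, T)))).
Bind X1 := app(7, P); substituting into the one remaining equation that mentions X1 gives: app(node(7, g(7)), node(L, T)) =?= app(node(zero, X), node(g(app(7, P)), X)).
Decompose g/1: Q =?= g(M).
Bind Q := g(M); substituting into the one remaining equation that mentions Q gives: node(app(U, Y1), P) =?= node(app(node(b, 1), app(app(g(M), M), g(g(M)))), app(X, node(app(b, T), app(b, T)))).
Decompose node/2: app(U, Y1) =?= app(node(b, 1), app(app(g(M), M), g(g(M)))),  P =?= app(X, node(app(b, T), app(b, T))).
Decompose app/2: U =?= node(b, 1),  Y1 =?= app(app(g(M), M), g(g(M))).
Bind U := node(b, 1); no other remaining equation mentions U.
Bind Y1 := app(app(g(M), M), g(g(M))); no other remaining equation mentions Y1.
Bind P := app(X, node(app(b, T), app(b, T))); substituting into the one remaining equation that mentions P gives: app(node(7, g(7)), node(L, T)) =?= app(node(zero, X), node(g(app(7, app(X, node(app(b, T), app(b, T))))), X)). Substituting into the earlier binding gives X1 := app(7, app(X, node(app(b, T), app(b, T)))).
Decompose app/2: X2 =?= g(b),  app(M, g(L)) =?= app(app(N, zero), N).
Bind X2 := g(b); no other remaining equation mentions X2.
Decompose app/2: M =?= app(N, zero),  g(L) =?= N.
Bind M := app(N, zero); no other remaining equation mentions M. Substituting into the earlier bindings gives Q := g(app(N, zero)), Y1 := app(app(g(app(N, zero)), app(N, zero)), g(g(app(N, zero)))).
Bind N := g(L); no other remaining equation mentions N. Substituting into the earlier bindings gives Q := g(app(g(L), zero)), Y1 := app(app(g(app(g(L), zero)), app(g(L), zero)), g(g(app(g(L), zero)))), M := app(g(L), zero).
Decompose app/2: node(7, g(7)) =?= node(zero, X),  node(L, T) =?= node(g(app(7, app(X, node(app(b, T), app(b, T))))), X).
Decompose node/2: 7 =?= zero,  g(7) =?= X.
Clash: constants 7 and zero differ; no unifier exists.

FAIL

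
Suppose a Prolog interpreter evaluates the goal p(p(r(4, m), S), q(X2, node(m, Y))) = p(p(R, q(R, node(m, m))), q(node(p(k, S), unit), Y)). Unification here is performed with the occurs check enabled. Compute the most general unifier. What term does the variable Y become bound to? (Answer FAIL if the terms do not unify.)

FAIL

Decompose p/2: p(r(4, m), S) = p(R, q(R, node(m, m))),  q(X2, node(m, Y)) = q(node(p(k, S), unit), Y).
Decompose p/2: r(4, m) = R,  S = q(R, node(m, m)).
Bind R := r(4, m); substituting into the one remaining equation that mentions R gives: S = q(r(4, m), node(m, m)).
Bind S := q(r(4, m), node(m, m)); substituting into the remaining equation gives: q(X2, node(m, Y)) = q(node(p(k, q(r(4, m), node(m, m))), unit), Y).
Decompose q/2: X2 = node(p(k, q(r(4, m), node(m, m))), unit),  node(m, Y) = Y.
Bind X2 := node(p(k, q(r(4, m), node(m, m))), unit); no other remaining equation mentions X2.
Occurs check fails: Y occurs in node(m, Y); the equation Y = node(m, Y) has no finite solution.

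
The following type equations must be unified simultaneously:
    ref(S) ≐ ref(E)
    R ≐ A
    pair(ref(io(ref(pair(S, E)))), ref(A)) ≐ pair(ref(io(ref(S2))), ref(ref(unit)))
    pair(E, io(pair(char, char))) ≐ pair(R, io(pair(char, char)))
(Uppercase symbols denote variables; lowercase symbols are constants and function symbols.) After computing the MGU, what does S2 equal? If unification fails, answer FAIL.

pair(ref(unit), ref(unit))

Decompose ref/1: S ≐ E.
Bind S := E; substituting into the one remaining equation that mentions S gives: pair(ref(io(ref(pair(E, E)))), ref(A)) ≐ pair(ref(io(ref(S2))), ref(ref(unit))).
Bind R := A; substituting into the one remaining equation that mentions R gives: pair(E, io(pair(char, char))) ≐ pair(A, io(pair(char, char))).
Decompose pair/2: ref(io(ref(pair(E, E)))) ≐ ref(io(ref(S2))),  ref(A) ≐ ref(ref(unit)).
Decompose ref/1: io(ref(pair(E, E))) ≐ io(ref(S2)).
Decompose io/1: ref(pair(E, E)) ≐ ref(S2).
Decompose ref/1: pair(E, E) ≐ S2.
Bind S2 := pair(E, E); no other remaining equation mentions S2.
Decompose ref/1: A ≐ ref(unit).
Bind A := ref(unit); substituting into the remaining equation gives: pair(E, io(pair(char, char))) ≐ pair(ref(unit), io(pair(char, char))). Substituting into the earlier binding gives R := ref(unit).
Decompose pair/2: E ≐ ref(unit),  io(pair(char, char)) ≐ io(pair(char, char)).
Bind E := ref(unit); no other remaining equation mentions E. Substituting into the earlier bindings gives S := ref(unit), S2 := pair(ref(unit), ref(unit)).
Delete trivial equation io(pair(char, char)) ≐ io(pair(char, char)).
MGU = { S -> ref(unit), R -> ref(unit), S2 -> pair(ref(unit), ref(unit)), A -> ref(unit), E -> ref(unit) }, so S2 -> pair(ref(unit), ref(unit)).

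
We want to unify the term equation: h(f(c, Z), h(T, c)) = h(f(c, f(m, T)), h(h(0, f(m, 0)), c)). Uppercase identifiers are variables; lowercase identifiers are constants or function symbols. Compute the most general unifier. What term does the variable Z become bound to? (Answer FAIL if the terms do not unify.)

f(m, h(0, f(m, 0)))

Decompose h/2: f(c, Z) = f(c, f(m, T)),  h(T, c) = h(h(0, f(m, 0)), c).
Decompose f/2: c = c,  Z = f(m, T).
Delete trivial equation c = c.
Bind Z := f(m, T); no other remaining equation mentions Z.
Decompose h/2: T = h(0, f(m, 0)),  c = c.
Bind T := h(0, f(m, 0)); no other remaining equation mentions T. Substituting into the earlier binding gives Z := f(m, h(0, f(m, 0))).
Delete trivial equation c = c.
MGU = { Z := f(m, h(0, f(m, 0))), T := h(0, f(m, 0)) }, so Z := f(m, h(0, f(m, 0))).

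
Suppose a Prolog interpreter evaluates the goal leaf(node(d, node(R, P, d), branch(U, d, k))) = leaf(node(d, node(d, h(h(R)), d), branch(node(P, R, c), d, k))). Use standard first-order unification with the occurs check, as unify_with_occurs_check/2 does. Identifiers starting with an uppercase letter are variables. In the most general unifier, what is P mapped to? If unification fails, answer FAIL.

Decompose leaf/1: node(d, node(R, P, d), branch(U, d, k)) = node(d, node(d, h(h(R)), d), branch(node(P, R, c), d, k)).
Decompose node/3: d = d,  node(R, P, d) = node(d, h(h(R)), d),  branch(U, d, k) = branch(node(P, R, c), d, k).
Delete trivial equation d = d.
Decompose node/3: R = d,  P = h(h(R)),  d = d.
Bind R := d; substituting into the 2 remaining equations that mention R gives: P = h(h(d)),  branch(U, d, k) = branch(node(P, d, c), d, k).
Bind P := h(h(d)); substituting into the one remaining equation that mentions P gives: branch(U, d, k) = branch(node(h(h(d)), d, c), d, k).
Delete trivial equation d = d.
Decompose branch/3: U = node(h(h(d)), d, c),  d = d,  k = k.
Bind U := node(h(h(d)), d, c); no other remaining equation mentions U.
Delete trivial equation d = d.
Delete trivial equation k = k.
MGU = { R -> d, P -> h(h(d)), U -> node(h(h(d)), d, c) }, so P -> h(h(d)).

h(h(d))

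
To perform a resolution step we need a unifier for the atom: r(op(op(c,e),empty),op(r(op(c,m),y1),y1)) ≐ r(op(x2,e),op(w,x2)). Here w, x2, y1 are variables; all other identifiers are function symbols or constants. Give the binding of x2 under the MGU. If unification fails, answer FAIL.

FAIL

Decompose r/2: op(op(c,e),empty) ≐ op(x2,e),  op(r(op(c,m),y1),y1) ≐ op(w,x2).
Decompose op/2: op(c,e) ≐ x2,  empty ≐ e.
Bind x2 := op(c,e); substituting into the one remaining equation that mentions x2 gives: op(r(op(c,m),y1),y1) ≐ op(w,op(c,e)).
Clash: constants empty and e differ; no unifier exists.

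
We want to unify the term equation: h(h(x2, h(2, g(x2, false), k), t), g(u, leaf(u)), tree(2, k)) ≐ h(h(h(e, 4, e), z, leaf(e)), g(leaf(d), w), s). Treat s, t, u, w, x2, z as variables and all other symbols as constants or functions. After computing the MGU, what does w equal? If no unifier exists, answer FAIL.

leaf(leaf(d))

Decompose h/3: h(x2, h(2, g(x2, false), k), t) ≐ h(h(e, 4, e), z, leaf(e)),  g(u, leaf(u)) ≐ g(leaf(d), w),  tree(2, k) ≐ s.
Decompose h/3: x2 ≐ h(e, 4, e),  h(2, g(x2, false), k) ≐ z,  t ≐ leaf(e).
Bind x2 := h(e, 4, e); substituting into the one remaining equation that mentions x2 gives: h(2, g(h(e, 4, e), false), k) ≐ z.
Bind z := h(2, g(h(e, 4, e), false), k); no other remaining equation mentions z.
Bind t := leaf(e); no other remaining equation mentions t.
Decompose g/2: u ≐ leaf(d),  leaf(u) ≐ w.
Bind u := leaf(d); substituting into the one remaining equation that mentions u gives: leaf(leaf(d)) ≐ w.
Bind w := leaf(leaf(d)); no other remaining equation mentions w.
Bind s := tree(2, k).
MGU = { x2 := h(e, 4, e), z := h(2, g(h(e, 4, e), false), k), t := leaf(e), u := leaf(d), w := leaf(leaf(d)), s := tree(2, k) }, so w := leaf(leaf(d)).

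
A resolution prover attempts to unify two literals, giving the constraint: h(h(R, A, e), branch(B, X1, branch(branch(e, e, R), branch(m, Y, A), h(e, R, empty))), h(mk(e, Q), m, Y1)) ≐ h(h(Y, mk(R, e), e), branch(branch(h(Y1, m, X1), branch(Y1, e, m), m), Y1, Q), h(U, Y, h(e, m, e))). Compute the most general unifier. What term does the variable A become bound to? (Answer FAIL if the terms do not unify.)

mk(m, e)

Decompose h/3: h(R, A, e) ≐ h(Y, mk(R, e), e),  branch(B, X1, branch(branch(e, e, R), branch(m, Y, A), h(e, R, empty))) ≐ branch(branch(h(Y1, m, X1), branch(Y1, e, m), m), Y1, Q),  h(mk(e, Q), m, Y1) ≐ h(U, Y, h(e, m, e)).
Decompose h/3: R ≐ Y,  A ≐ mk(R, e),  e ≐ e.
Bind R := Y; substituting into the 2 remaining equations that mention R gives: A ≐ mk(Y, e),  branch(B, X1, branch(branch(e, e, Y), branch(m, Y, A), h(e, Y, empty))) ≐ branch(branch(h(Y1, m, X1), branch(Y1, e, m), m), Y1, Q).
Bind A := mk(Y, e); substituting into the one remaining equation that mentions A gives: branch(B, X1, branch(branch(e, e, Y), branch(m, Y, mk(Y, e)), h(e, Y, empty))) ≐ branch(branch(h(Y1, m, X1), branch(Y1, e, m), m), Y1, Q).
Delete trivial equation e ≐ e.
Decompose branch/3: B ≐ branch(h(Y1, m, X1), branch(Y1, e, m), m),  X1 ≐ Y1,  branch(branch(e, e, Y), branch(m, Y, mk(Y, e)), h(e, Y, empty)) ≐ Q.
Bind B := branch(h(Y1, m, X1), branch(Y1, e, m), m); no other remaining equation mentions B.
Bind X1 := Y1; no other remaining equation mentions X1. Substituting into the earlier binding gives B := branch(h(Y1, m, Y1), branch(Y1, e, m), m).
Bind Q := branch(branch(e, e, Y), branch(m, Y, mk(Y, e)), h(e, Y, empty)); substituting into the remaining equation gives: h(mk(e, branch(branch(e, e, Y), branch(m, Y, mk(Y, e)), h(e, Y, empty))), m, Y1) ≐ h(U, Y, h(e, m, e)).
Decompose h/3: mk(e, branch(branch(e, e, Y), branch(m, Y, mk(Y, e)), h(e, Y, empty))) ≐ U,  m ≐ Y,  Y1 ≐ h(e, m, e).
Bind U := mk(e, branch(branch(e, e, Y), branch(m, Y, mk(Y, e)), h(e, Y, empty))); no other remaining equation mentions U.
Bind Y := m; no other remaining equation mentions Y. Substituting into the earlier bindings gives R := m, A := mk(m, e), Q := branch(branch(e, e, m), branch(m, m, mk(m, e)), h(e, m, empty)), U := mk(e, branch(branch(e, e, m), branch(m, m, mk(m, e)), h(e, m, empty))).
Bind Y1 := h(e, m, e). Substituting into the earlier bindings gives B := branch(h(h(e, m, e), m, h(e, m, e)), branch(h(e, m, e), e, m), m), X1 := h(e, m, e).
MGU = { R ↦ m, A ↦ mk(m, e), B ↦ branch(h(h(e, m, e), m, h(e, m, e)), branch(h(e, m, e), e, m), m), X1 ↦ h(e, m, e), Q ↦ branch(branch(e, e, m), branch(m, m, mk(m, e)), h(e, m, empty)), U ↦ mk(e, branch(branch(e, e, m), branch(m, m, mk(m, e)), h(e, m, empty))), Y ↦ m, Y1 ↦ h(e, m, e) }, so A ↦ mk(m, e).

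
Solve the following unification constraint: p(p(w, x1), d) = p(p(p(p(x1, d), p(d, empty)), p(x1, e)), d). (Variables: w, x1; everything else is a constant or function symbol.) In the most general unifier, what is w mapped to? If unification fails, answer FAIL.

Decompose p/2: p(w, x1) = p(p(p(x1, d), p(d, empty)), p(x1, e)),  d = d.
Decompose p/2: w = p(p(x1, d), p(d, empty)),  x1 = p(x1, e).
Bind w := p(p(x1, d), p(d, empty)); no other remaining equation mentions w.
Occurs check fails: x1 occurs in p(x1, e); the equation x1 = p(x1, e) has no finite solution.

FAIL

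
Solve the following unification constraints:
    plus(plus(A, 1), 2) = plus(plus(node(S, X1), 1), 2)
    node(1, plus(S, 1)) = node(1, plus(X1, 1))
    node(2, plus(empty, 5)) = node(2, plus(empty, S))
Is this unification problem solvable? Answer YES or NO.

YES

Decompose plus/2: plus(A, 1) = plus(node(S, X1), 1),  2 = 2.
Decompose plus/2: A = node(S, X1),  1 = 1.
Bind A := node(S, X1); no other remaining equation mentions A.
Delete trivial equation 1 = 1.
Delete trivial equation 2 = 2.
Decompose node/2: 1 = 1,  plus(S, 1) = plus(X1, 1).
Delete trivial equation 1 = 1.
Decompose plus/2: S = X1,  1 = 1.
Bind S := X1; substituting into the one remaining equation that mentions S gives: node(2, plus(empty, 5)) = node(2, plus(empty, X1)). Substituting into the earlier binding gives A := node(X1, X1).
Delete trivial equation 1 = 1.
Decompose node/2: 2 = 2,  plus(empty, 5) = plus(empty, X1).
Delete trivial equation 2 = 2.
Decompose plus/2: empty = empty,  5 = X1.
Delete trivial equation empty = empty.
Bind X1 := 5. Substituting into the earlier bindings gives A := node(5, 5), S := 5.
No equations remain and no clash or occurs-check failure arose, so a unifier exists.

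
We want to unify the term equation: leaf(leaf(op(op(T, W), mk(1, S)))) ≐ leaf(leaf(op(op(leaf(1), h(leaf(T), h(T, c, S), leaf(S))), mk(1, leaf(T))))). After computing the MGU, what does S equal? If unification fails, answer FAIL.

Decompose leaf/1: leaf(op(op(T, W), mk(1, S))) ≐ leaf(op(op(leaf(1), h(leaf(T), h(T, c, S), leaf(S))), mk(1, leaf(T)))).
Decompose leaf/1: op(op(T, W), mk(1, S)) ≐ op(op(leaf(1), h(leaf(T), h(T, c, S), leaf(S))), mk(1, leaf(T))).
Decompose op/2: op(T, W) ≐ op(leaf(1), h(leaf(T), h(T, c, S), leaf(S))),  mk(1, S) ≐ mk(1, leaf(T)).
Decompose op/2: T ≐ leaf(1),  W ≐ h(leaf(T), h(T, c, S), leaf(S)).
Bind T := leaf(1); substituting into the remaining equations gives: W ≐ h(leaf(leaf(1)), h(leaf(1), c, S), leaf(S)),  mk(1, S) ≐ mk(1, leaf(leaf(1))).
Bind W := h(leaf(leaf(1)), h(leaf(1), c, S), leaf(S)); no other remaining equation mentions W.
Decompose mk/2: 1 ≐ 1,  S ≐ leaf(leaf(1)).
Delete trivial equation 1 ≐ 1.
Bind S := leaf(leaf(1)). Substituting into the earlier binding gives W := h(leaf(leaf(1)), h(leaf(1), c, leaf(leaf(1))), leaf(leaf(leaf(1)))).
MGU = { T -> leaf(1), W -> h(leaf(leaf(1)), h(leaf(1), c, leaf(leaf(1))), leaf(leaf(leaf(1)))), S -> leaf(leaf(1)) }, so S -> leaf(leaf(1)).

leaf(leaf(1))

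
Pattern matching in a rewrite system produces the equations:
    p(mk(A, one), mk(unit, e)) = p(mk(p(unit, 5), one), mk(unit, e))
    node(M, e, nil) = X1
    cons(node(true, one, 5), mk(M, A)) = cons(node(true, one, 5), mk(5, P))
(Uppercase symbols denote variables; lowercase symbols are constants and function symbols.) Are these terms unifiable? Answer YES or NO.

Decompose p/2: mk(A, one) = mk(p(unit, 5), one),  mk(unit, e) = mk(unit, e).
Decompose mk/2: A = p(unit, 5),  one = one.
Bind A := p(unit, 5); substituting into the one remaining equation that mentions A gives: cons(node(true, one, 5), mk(M, p(unit, 5))) = cons(node(true, one, 5), mk(5, P)).
Delete trivial equation one = one.
Delete trivial equation mk(unit, e) = mk(unit, e).
Bind X1 := node(M, e, nil); no other remaining equation mentions X1.
Decompose cons/2: node(true, one, 5) = node(true, one, 5),  mk(M, p(unit, 5)) = mk(5, P).
Delete trivial equation node(true, one, 5) = node(true, one, 5).
Decompose mk/2: M = 5,  p(unit, 5) = P.
Bind M := 5; no other remaining equation mentions M. Substituting into the earlier binding gives X1 := node(5, e, nil).
Bind P := p(unit, 5).
No equations remain and no clash or occurs-check failure arose, so a unifier exists.

YES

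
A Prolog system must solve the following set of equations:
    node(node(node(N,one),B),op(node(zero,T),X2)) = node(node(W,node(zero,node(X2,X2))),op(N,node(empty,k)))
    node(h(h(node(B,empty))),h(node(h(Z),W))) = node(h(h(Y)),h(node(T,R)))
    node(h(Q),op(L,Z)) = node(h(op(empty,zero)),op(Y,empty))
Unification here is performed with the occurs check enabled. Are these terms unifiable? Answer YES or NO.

Decompose node/2: node(node(N,one),B) = node(W,node(zero,node(X2,X2))),  op(node(zero,T),X2) = op(N,node(empty,k)).
Decompose node/2: node(N,one) = W,  B = node(zero,node(X2,X2)).
Bind W := node(N,one); substituting into the one remaining equation that mentions W gives: node(h(h(node(B,empty))),h(node(h(Z),node(N,one)))) = node(h(h(Y)),h(node(T,R))).
Bind B := node(zero,node(X2,X2)); substituting into the one remaining equation that mentions B gives: node(h(h(node(node(zero,node(X2,X2)),empty))),h(node(h(Z),node(N,one)))) = node(h(h(Y)),h(node(T,R))).
Decompose op/2: node(zero,T) = N,  X2 = node(empty,k).
Bind N := node(zero,T); substituting into the one remaining equation that mentions N gives: node(h(h(node(node(zero,node(X2,X2)),empty))),h(node(h(Z),node(node(zero,T),one)))) = node(h(h(Y)),h(node(T,R))). Substituting into the earlier binding gives W := node(node(zero,T),one).
Bind X2 := node(empty,k); substituting into the one remaining equation that mentions X2 gives: node(h(h(node(node(zero,node(node(empty,k),node(empty,k))),empty))),h(node(h(Z),node(node(zero,T),one)))) = node(h(h(Y)),h(node(T,R))). Substituting into the earlier binding gives B := node(zero,node(node(empty,k),node(empty,k))).
Decompose node/2: h(h(node(node(zero,node(node(empty,k),node(empty,k))),empty))) = h(h(Y)),  h(node(h(Z),node(node(zero,T),one))) = h(node(T,R)).
Decompose h/1: h(node(node(zero,node(node(empty,k),node(empty,k))),empty)) = h(Y).
Decompose h/1: node(node(zero,node(node(empty,k),node(empty,k))),empty) = Y.
Bind Y := node(node(zero,node(node(empty,k),node(empty,k))),empty); substituting into the one remaining equation that mentions Y gives: node(h(Q),op(L,Z)) = node(h(op(empty,zero)),op(node(node(zero,node(node(empty,k),node(empty,k))),empty),empty)).
Decompose h/1: node(h(Z),node(node(zero,T),one)) = node(T,R).
Decompose node/2: h(Z) = T,  node(node(zero,T),one) = R.
Bind T := h(Z); substituting into the one remaining equation that mentions T gives: node(node(zero,h(Z)),one) = R. Substituting into the earlier bindings gives W := node(node(zero,h(Z)),one), N := node(zero,h(Z)).
Bind R := node(node(zero,h(Z)),one); no other remaining equation mentions R.
Decompose node/2: h(Q) = h(op(empty,zero)),  op(L,Z) = op(node(node(zero,node(node(empty,k),node(empty,k))),empty),empty).
Decompose h/1: Q = op(empty,zero).
Bind Q := op(empty,zero); no other remaining equation mentions Q.
Decompose op/2: L = node(node(zero,node(node(empty,k),node(empty,k))),empty),  Z = empty.
Bind L := node(node(zero,node(node(empty,k),node(empty,k))),empty); no other remaining equation mentions L.
Bind Z := empty. Substituting into the earlier bindings gives W := node(node(zero,h(empty)),one), N := node(zero,h(empty)), T := h(empty), R := node(node(zero,h(empty)),one).
No equations remain and no clash or occurs-check failure arose, so a unifier exists.

YES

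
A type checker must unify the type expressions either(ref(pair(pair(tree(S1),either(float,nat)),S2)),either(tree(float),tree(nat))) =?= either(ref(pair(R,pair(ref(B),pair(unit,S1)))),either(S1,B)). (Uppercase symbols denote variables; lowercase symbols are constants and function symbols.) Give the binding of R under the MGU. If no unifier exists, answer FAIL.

pair(tree(tree(float)),either(float,nat))

Decompose either/2: ref(pair(pair(tree(S1),either(float,nat)),S2)) =?= ref(pair(R,pair(ref(B),pair(unit,S1)))),  either(tree(float),tree(nat)) =?= either(S1,B).
Decompose ref/1: pair(pair(tree(S1),either(float,nat)),S2) =?= pair(R,pair(ref(B),pair(unit,S1))).
Decompose pair/2: pair(tree(S1),either(float,nat)) =?= R,  S2 =?= pair(ref(B),pair(unit,S1)).
Bind R := pair(tree(S1),either(float,nat)); no other remaining equation mentions R.
Bind S2 := pair(ref(B),pair(unit,S1)); no other remaining equation mentions S2.
Decompose either/2: tree(float) =?= S1,  tree(nat) =?= B.
Bind S1 := tree(float); no other remaining equation mentions S1. Substituting into the earlier bindings gives R := pair(tree(tree(float)),either(float,nat)), S2 := pair(ref(B),pair(unit,tree(float))).
Bind B := tree(nat). Substituting into the earlier binding gives S2 := pair(ref(tree(nat)),pair(unit,tree(float))).
MGU = { R := pair(tree(tree(float)),either(float,nat)), S2 := pair(ref(tree(nat)),pair(unit,tree(float))), S1 := tree(float), B := tree(nat) }, so R := pair(tree(tree(float)),either(float,nat)).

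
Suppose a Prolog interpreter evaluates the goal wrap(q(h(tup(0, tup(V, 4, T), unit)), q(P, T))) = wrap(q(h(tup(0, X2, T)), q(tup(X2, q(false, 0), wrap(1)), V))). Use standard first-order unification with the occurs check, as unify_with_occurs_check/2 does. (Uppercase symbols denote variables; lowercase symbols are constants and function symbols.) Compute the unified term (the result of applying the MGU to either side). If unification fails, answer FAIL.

Decompose wrap/1: q(h(tup(0, tup(V, 4, T), unit)), q(P, T)) = q(h(tup(0, X2, T)), q(tup(X2, q(false, 0), wrap(1)), V)).
Decompose q/2: h(tup(0, tup(V, 4, T), unit)) = h(tup(0, X2, T)),  q(P, T) = q(tup(X2, q(false, 0), wrap(1)), V).
Decompose h/1: tup(0, tup(V, 4, T), unit) = tup(0, X2, T).
Decompose tup/3: 0 = 0,  tup(V, 4, T) = X2,  unit = T.
Delete trivial equation 0 = 0.
Bind X2 := tup(V, 4, T); substituting into the one remaining equation that mentions X2 gives: q(P, T) = q(tup(tup(V, 4, T), q(false, 0), wrap(1)), V).
Bind T := unit; substituting into the remaining equation gives: q(P, unit) = q(tup(tup(V, 4, unit), q(false, 0), wrap(1)), V). Substituting into the earlier binding gives X2 := tup(V, 4, unit).
Decompose q/2: P = tup(tup(V, 4, unit), q(false, 0), wrap(1)),  unit = V.
Bind P := tup(tup(V, 4, unit), q(false, 0), wrap(1)); no other remaining equation mentions P.
Bind V := unit. Substituting into the earlier bindings gives X2 := tup(unit, 4, unit), P := tup(tup(unit, 4, unit), q(false, 0), wrap(1)).
Applying the MGU to either side gives wrap(q(h(tup(0, tup(unit, 4, unit), unit)), q(tup(tup(unit, 4, unit), q(false, 0), wrap(1)), unit))).

wrap(q(h(tup(0, tup(unit, 4, unit), unit)), q(tup(tup(unit, 4, unit), q(false, 0), wrap(1)), unit)))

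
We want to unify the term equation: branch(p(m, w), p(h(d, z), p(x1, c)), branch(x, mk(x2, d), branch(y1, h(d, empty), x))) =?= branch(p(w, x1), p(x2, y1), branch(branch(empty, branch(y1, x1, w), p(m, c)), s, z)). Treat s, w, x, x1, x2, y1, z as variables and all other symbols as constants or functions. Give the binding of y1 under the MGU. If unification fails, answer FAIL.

p(m, c)

Decompose branch/3: p(m, w) =?= p(w, x1),  p(h(d, z), p(x1, c)) =?= p(x2, y1),  branch(x, mk(x2, d), branch(y1, h(d, empty), x)) =?= branch(branch(empty, branch(y1, x1, w), p(m, c)), s, z).
Decompose p/2: m =?= w,  w =?= x1.
Bind w := m; substituting into the 2 remaining equations that mention w gives: m =?= x1,  branch(x, mk(x2, d), branch(y1, h(d, empty), x)) =?= branch(branch(empty, branch(y1, x1, m), p(m, c)), s, z).
Bind x1 := m; substituting into the remaining equations gives: p(h(d, z), p(m, c)) =?= p(x2, y1),  branch(x, mk(x2, d), branch(y1, h(d, empty), x)) =?= branch(branch(empty, branch(y1, m, m), p(m, c)), s, z).
Decompose p/2: h(d, z) =?= x2,  p(m, c) =?= y1.
Bind x2 := h(d, z); substituting into the one remaining equation that mentions x2 gives: branch(x, mk(h(d, z), d), branch(y1, h(d, empty), x)) =?= branch(branch(empty, branch(y1, m, m), p(m, c)), s, z).
Bind y1 := p(m, c); substituting into the remaining equation gives: branch(x, mk(h(d, z), d), branch(p(m, c), h(d, empty), x)) =?= branch(branch(empty, branch(p(m, c), m, m), p(m, c)), s, z).
Decompose branch/3: x =?= branch(empty, branch(p(m, c), m, m), p(m, c)),  mk(h(d, z), d) =?= s,  branch(p(m, c), h(d, empty), x) =?= z.
Bind x := branch(empty, branch(p(m, c), m, m), p(m, c)); substituting into the one remaining equation that mentions x gives: branch(p(m, c), h(d, empty), branch(empty, branch(p(m, c), m, m), p(m, c))) =?= z.
Bind s := mk(h(d, z), d); no other remaining equation mentions s.
Bind z := branch(p(m, c), h(d, empty), branch(empty, branch(p(m, c), m, m), p(m, c))). Substituting into the earlier bindings gives x2 := h(d, branch(p(m, c), h(d, empty), branch(empty, branch(p(m, c), m, m), p(m, c)))), s := mk(h(d, branch(p(m, c), h(d, empty), branch(empty, branch(p(m, c), m, m), p(m, c)))), d).
MGU = { w ↦ m, x1 ↦ m, x2 ↦ h(d, branch(p(m, c), h(d, empty), branch(empty, branch(p(m, c), m, m), p(m, c)))), y1 ↦ p(m, c), x ↦ branch(empty, branch(p(m, c), m, m), p(m, c)), s ↦ mk(h(d, branch(p(m, c), h(d, empty), branch(empty, branch(p(m, c), m, m), p(m, c)))), d), z ↦ branch(p(m, c), h(d, empty), branch(empty, branch(p(m, c), m, m), p(m, c))) }, so y1 ↦ p(m, c).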